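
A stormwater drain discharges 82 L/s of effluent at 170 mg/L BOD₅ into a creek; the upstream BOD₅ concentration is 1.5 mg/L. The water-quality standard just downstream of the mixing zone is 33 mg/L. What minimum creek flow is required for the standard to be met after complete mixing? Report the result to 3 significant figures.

357 L/s

Set C_mix = 33: (Q·1.500 + 82.00·170.0) / (Q + 82.00) = 33
→ Q = 82.00·(170.0 − 33)/(33 − 1.500) = 356.6 L/s.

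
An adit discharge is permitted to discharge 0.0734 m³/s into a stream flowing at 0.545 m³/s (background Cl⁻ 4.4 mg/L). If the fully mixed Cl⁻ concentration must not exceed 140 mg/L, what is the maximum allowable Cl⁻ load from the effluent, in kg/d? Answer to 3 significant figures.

7270 kg/d

Mass balance at the limit: 0.5450·4.400 + 0.07340·Cₑ = 0.6184·140 → Cₑ = 1147 mg/L.
Load = 0.07340 m³/s × 1147 g/m³ × 86 400 s/d = 7273 kg/d.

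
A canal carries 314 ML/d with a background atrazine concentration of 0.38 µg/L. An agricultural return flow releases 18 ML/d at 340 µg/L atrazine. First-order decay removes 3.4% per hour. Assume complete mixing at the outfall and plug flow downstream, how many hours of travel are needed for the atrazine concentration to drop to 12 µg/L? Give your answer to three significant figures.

13.0 h

After mixing, C = (314.0·0.3800 + 18.00·340.0) / 332.0 = 6239/332.0 = 18.79 µg/L.
3.4%/h lost → k = −ln(1 − 0.034) = 0.03459 h⁻¹.
18.79·exp(−k·t) = 12 → t = ln(18.79/12)/k = 46690 s = 12.97 h.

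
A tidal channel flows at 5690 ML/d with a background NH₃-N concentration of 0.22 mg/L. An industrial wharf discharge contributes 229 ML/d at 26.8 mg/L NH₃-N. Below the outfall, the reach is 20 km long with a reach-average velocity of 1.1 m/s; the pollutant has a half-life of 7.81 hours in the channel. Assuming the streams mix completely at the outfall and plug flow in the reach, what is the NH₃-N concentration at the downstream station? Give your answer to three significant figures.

0.797 mg/L

After mixing, C = (5690·0.2200 + 229.0·26.80) / 5919 = 7389/5919 = 1.248 mg/L.
Travel time t = 20·1000 / 1.1 = 18180 s = 5.051 h.
Half-life 7.81 h → k = ln 2 / 7.81 = 0.08875 h⁻¹ = 2.130 d⁻¹.
Decay over the reach: 1.248·exp(−kt) = 1.248·0.6388 = 0.7974 mg/L.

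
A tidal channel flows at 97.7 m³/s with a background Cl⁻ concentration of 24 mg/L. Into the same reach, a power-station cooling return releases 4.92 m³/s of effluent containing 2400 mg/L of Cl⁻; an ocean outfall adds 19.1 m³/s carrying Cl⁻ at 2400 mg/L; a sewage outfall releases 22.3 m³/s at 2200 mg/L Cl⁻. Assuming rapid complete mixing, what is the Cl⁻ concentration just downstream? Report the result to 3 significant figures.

Mixed concentration C = ΣQC/ΣQ = (97.70·24.00 + 4.920·2400 + 19.10·2400 + 22.30·2200) / 144.0 = 109100/144.0 = 757.2 mg/L.

757 mg/L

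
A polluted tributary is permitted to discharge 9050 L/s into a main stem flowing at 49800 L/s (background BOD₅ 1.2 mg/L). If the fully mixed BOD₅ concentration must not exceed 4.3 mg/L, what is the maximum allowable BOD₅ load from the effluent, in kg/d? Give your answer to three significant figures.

16700 kg/d

Mass balance at the limit: 49800·1.200 + 9050·Cₑ = 58850·4.3 → Cₑ = 21.36 mg/L.
9050 L/s = 9.050 m³/s. Load = 9.050 m³/s × 21.36 g/m³ × 86 400 s/d = 16700 kg/d.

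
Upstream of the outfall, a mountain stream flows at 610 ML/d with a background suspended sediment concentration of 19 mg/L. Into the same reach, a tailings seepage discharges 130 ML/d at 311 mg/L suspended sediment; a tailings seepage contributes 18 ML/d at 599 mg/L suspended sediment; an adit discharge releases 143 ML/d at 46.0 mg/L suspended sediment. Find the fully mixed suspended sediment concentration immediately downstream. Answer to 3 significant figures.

Mass balance: C = (610.0·19.00 + 130.0·311.0 + 18.00·599.0 + 143.0·46.00) / 901.0 = 69380/901.0 = 77.00 mg/L.

77.0 mg/L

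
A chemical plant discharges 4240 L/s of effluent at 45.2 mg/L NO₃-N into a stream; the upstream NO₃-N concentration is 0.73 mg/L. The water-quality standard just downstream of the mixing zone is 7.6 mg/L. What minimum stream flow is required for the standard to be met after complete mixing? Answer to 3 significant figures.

Set C_mix = 7.6: (Q·0.7300 + 4240·45.20) / (Q + 4240) = 7.6
→ Q = 4240·(45.20 − 7.6)/(7.6 − 0.7300) = 23210 L/s.

23200 L/s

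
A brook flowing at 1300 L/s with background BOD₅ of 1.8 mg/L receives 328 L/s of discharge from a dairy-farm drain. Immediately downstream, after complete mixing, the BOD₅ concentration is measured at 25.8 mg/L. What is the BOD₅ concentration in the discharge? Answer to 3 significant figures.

121 mg/L

Mass balance: 1300·1.800 + 328.0·Cₑ = 1628·25.80
→ Cₑ = (1628·25.80 − 1300·1.800) / 328.0 = 120.9 mg/L.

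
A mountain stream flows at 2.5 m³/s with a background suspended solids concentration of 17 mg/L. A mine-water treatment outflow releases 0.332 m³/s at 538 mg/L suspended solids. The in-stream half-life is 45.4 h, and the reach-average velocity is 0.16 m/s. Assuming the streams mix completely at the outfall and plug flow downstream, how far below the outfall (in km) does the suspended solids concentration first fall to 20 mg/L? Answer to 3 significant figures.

Conservation of mass: C = (2.500·17.00 + 0.3320·538.0) / 2.832 = 221.1/2.832 = 78.08 mg/L.
Half-life 45.4 h → k = ln 2 / 45.4 = 0.01527 h⁻¹ = 0.3664 d⁻¹.
Set 78.08·exp(−k·t) = 20 → t = ln(78.08/20)/k = 321100 s = 89.21 h.
Distance = v·t = 0.16·321100 = 51380 m = 51.38 km.

51.4 km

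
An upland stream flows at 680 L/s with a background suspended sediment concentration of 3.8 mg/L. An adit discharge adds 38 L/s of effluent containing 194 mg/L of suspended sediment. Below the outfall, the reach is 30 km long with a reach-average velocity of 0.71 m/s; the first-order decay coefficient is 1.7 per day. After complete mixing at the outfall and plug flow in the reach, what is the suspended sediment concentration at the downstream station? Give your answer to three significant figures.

Mass balance: C = (680.0·3.800 + 38.00·194.0) / 718.0 = 9956/718.0 = 13.87 mg/L.
Travel time t = 30·1000 / 0.71 = 42250 s = 11.74 h.
After decay, C = 13.87 × e^(−kt) = 13.87 × 0.4354 = 6.038 mg/L.

6.04 mg/L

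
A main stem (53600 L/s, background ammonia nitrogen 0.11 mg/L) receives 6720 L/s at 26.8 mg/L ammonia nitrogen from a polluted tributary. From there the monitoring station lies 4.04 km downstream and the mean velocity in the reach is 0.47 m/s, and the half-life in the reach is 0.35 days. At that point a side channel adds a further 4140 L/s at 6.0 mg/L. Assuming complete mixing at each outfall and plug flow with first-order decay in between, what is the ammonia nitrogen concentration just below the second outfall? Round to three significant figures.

Mixed concentration C = ΣQC/ΣQ = (53600·0.1100 + 6720·26.80) / 60320 = 186000/60320 = 3.083 mg/L; combined flow 60320 L/s.
Travel time t = 4.04·1000 / 0.47 = 8596 s = 2.388 h.
Half-life 0.35 d → k = ln 2 / 0.35 = 1.980 d⁻¹.
First-order decay: C = 3.083·exp(−k·t) = 3.083·0.8212 = 2.532 mg/L.
At the second outfall, C = (60320·2.532 + 4140·6.000) / (60320 + 4140) = 2.755 mg/L.

2.75 mg/L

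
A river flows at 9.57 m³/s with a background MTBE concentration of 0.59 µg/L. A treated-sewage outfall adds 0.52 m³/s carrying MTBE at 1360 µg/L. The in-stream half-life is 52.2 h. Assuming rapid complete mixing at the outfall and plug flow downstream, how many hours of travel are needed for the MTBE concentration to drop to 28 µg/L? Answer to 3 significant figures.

69.7 h

Conservation of mass: C = (9.570·0.5900 + 0.5200·1360) / 10.09 = 712.8/10.09 = 70.65 µg/L.
Half-life 52.2 h → k = ln 2 / 52.2 = 0.01328 h⁻¹ = 0.3187 d⁻¹.
70.65·exp(−k·t) = 28 → t = ln(70.65/28)/k = 250900 s = 69.70 h.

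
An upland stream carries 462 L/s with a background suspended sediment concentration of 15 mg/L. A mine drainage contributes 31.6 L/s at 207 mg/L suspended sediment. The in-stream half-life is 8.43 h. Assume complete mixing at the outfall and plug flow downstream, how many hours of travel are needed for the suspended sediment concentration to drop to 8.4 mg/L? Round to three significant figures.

Conservation of mass: C = (462.0·15.00 + 31.60·207.0) / 493.6 = 13470/493.6 = 27.29 mg/L.
Half-life 8.43 h → k = ln 2 / 8.43 = 0.08222 h⁻¹ = 1.973 d⁻¹.
27.29·exp(−k·t) = 8.4 → t = ln(27.29/8.4)/k = 51590 s = 14.33 h.

14.3 h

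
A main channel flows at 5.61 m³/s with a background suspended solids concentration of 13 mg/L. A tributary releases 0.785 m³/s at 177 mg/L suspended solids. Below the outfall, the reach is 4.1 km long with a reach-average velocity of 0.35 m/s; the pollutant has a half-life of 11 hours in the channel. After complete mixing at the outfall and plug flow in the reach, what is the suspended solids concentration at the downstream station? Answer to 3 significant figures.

27.0 mg/L

Mixed concentration C = ΣQC/ΣQ = (5.610·13.00 + 0.7850·177.0) / 6.395 = 211.9/6.395 = 33.13 mg/L.
Travel time t = 4.1·1000 / 0.35 = 11710 s = 3.254 h.
Half-life 11 h → k = ln 2 / 11 = 0.06301 h⁻¹ = 1.512 d⁻¹.
Decay over the reach: 33.13·exp(−kt) = 33.13·0.8146 = 26.99 mg/L.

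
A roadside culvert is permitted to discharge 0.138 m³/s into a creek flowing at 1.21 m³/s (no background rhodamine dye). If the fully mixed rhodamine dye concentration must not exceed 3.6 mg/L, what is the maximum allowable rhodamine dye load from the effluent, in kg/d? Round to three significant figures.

419 kg/d

Mass balance at the limit: 1.210·0 + 0.1380·Cₑ = 1.348·3.6 → Cₑ = 35.17 mg/L.
Load = 0.1380 m³/s × 35.17 g/m³ × 86 400 s/d = 419.3 kg/d.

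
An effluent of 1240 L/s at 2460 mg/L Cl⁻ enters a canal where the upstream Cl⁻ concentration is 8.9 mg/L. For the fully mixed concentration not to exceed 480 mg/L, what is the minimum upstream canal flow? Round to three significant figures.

5210 L/s

Set C_mix = 480: (Q·8.900 + 1240·2460) / (Q + 1240) = 480
→ Q = 1240·(2460 − 480)/(480 − 8.900) = 5212 L/s.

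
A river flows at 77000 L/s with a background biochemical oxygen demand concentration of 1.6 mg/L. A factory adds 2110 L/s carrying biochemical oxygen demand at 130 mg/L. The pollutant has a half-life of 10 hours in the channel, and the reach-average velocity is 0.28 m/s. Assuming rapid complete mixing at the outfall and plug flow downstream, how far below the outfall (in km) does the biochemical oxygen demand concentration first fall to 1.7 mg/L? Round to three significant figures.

15.8 km

Mass balance: C = (77000·1.600 + 2110·130.0) / 79110 = 397500/79110 = 5.025 mg/L.
Half-life 10 h → k = ln 2 / 10 = 0.06931 h⁻¹ = 1.664 d⁻¹.
Set 5.025·exp(−k·t) = 1.7 → t = ln(5.025/1.7)/k = 56290 s = 15.63 h.
Distance = v·t = 0.28·56290 = 15760 m = 15.76 km.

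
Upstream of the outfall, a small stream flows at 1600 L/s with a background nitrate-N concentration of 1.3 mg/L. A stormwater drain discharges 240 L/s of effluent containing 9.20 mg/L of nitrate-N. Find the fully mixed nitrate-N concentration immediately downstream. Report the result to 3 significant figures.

2.33 mg/L

Flow-weighted average: C = (1600·1.300 + 240.0·9.200) / 1840 = 4288/1840 = 2.330 mg/L.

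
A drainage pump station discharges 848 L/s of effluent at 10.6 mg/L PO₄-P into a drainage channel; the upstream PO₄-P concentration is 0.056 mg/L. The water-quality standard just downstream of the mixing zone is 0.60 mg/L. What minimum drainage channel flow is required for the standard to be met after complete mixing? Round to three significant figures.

Set C_mix = 0.60: (Q·0.05600 + 848.0·10.60) / (Q + 848.0) = 0.60
→ Q = 848.0·(10.60 − 0.60)/(0.60 − 0.05600) = 15590 L/s.

15600 L/s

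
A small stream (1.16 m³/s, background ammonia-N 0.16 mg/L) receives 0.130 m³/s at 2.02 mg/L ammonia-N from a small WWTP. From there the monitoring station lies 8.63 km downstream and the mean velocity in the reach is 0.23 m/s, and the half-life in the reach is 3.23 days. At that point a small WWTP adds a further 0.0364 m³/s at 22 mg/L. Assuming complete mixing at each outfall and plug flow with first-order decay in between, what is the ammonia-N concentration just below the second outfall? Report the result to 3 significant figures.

0.912 mg/L

Mixed concentration C = ΣQC/ΣQ = (1.160·0.1600 + 0.1300·2.020) / 1.290 = 0.4482/1.290 = 0.3474 mg/L; combined flow 1.290 m³/s.
Travel time t = 8.63·1000 / 0.23 = 37520 s = 10.42 h.
Half-life 3.23 d → k = ln 2 / 3.23 = 0.2146 d⁻¹.
Applying C = C₀e^(−kt): 0.3474 × 0.9110 = 0.3165 mg/L.
Second outfall: C = (1.290·0.3165 + 0.03640·22.00)/1.326 = 0.9116 mg/L.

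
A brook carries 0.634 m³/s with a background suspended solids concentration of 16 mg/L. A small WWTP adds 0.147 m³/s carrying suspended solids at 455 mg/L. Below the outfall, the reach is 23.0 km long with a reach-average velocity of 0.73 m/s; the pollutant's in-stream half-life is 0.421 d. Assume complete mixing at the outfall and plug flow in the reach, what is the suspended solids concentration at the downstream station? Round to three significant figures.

Conservation of mass: C = (0.6340·16.00 + 0.1470·455.0) / 0.7810 = 77.03/0.7810 = 98.63 mg/L.
Travel time t = 23.0·1000 / 0.73 = 31510 s = 8.752 h.
Half-life 0.421 d → k = ln 2 / 0.421 = 1.646 d⁻¹.
Applying C = C₀e^(−kt): 98.63 × 0.5486 = 54.11 mg/L.

54.1 mg/L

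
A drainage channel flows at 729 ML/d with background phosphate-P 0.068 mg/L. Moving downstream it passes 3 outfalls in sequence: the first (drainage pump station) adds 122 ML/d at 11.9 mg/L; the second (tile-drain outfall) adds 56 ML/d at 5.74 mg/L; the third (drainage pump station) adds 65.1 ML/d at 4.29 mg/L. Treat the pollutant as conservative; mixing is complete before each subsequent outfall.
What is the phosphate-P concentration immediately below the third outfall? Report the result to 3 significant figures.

2.16 mg/L

After outfall 1: Q = 729.0 + 122.0 = 851.0 ML/d; C = (729.0·0.06800 + 122.0·11.90)/851.0 = 1.764 mg/L.
After outfall 2: Q = 851.0 + 56.00 = 907.0 ML/d; C = (851.0·1.764 + 56.00·5.740)/907.0 = 2.010 mg/L.
After outfall 3: Q = 907.0 + 65.10 = 972.1 ML/d; C = (907.0·2.010 + 65.10·4.290)/972.1 = 2.162 mg/L.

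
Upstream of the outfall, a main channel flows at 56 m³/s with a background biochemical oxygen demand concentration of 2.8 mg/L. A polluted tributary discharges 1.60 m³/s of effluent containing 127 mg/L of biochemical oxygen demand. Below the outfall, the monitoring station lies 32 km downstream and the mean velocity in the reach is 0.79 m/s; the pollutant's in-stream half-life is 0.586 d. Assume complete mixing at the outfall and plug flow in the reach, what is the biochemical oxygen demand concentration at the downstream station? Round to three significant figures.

3.59 mg/L

After mixing, C = (56.00·2.800 + 1.600·127.0) / 57.60 = 360.0/57.60 = 6.250 mg/L.
Travel time t = 32·1000 / 0.79 = 40510 s = 11.25 h.
Half-life 0.586 d → k = ln 2 / 0.586 = 1.183 d⁻¹.
Applying C = C₀e^(−kt): 6.250 × 0.5743 = 3.590 mg/L.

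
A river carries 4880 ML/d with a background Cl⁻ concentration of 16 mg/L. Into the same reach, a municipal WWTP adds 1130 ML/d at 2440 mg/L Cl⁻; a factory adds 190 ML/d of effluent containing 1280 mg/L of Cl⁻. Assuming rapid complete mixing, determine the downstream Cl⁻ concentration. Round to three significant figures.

497 mg/L

Flow-weighted average: C = (4880·16.00 + 1130·2440 + 190.0·1280) / 6200 = 3078000/6200 = 496.5 mg/L.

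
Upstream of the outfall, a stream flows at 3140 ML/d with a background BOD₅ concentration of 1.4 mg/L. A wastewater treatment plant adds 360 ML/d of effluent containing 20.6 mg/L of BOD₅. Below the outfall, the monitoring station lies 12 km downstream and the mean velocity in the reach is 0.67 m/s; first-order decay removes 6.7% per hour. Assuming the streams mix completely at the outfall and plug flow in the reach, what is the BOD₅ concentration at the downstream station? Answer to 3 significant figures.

Conservation of mass: C = (3140·1.400 + 360.0·20.60) / 3500 = 11810/3500 = 3.375 mg/L.
Travel time t = 12·1000 / 0.67 = 17910 s = 4.975 h.
6.7%/h lost → k = −ln(1 − 0.067) = 0.06935 h⁻¹.
After decay, C = 3.375 × e^(−kt) = 3.375 × 0.7082 = 2.390 mg/L.

2.39 mg/L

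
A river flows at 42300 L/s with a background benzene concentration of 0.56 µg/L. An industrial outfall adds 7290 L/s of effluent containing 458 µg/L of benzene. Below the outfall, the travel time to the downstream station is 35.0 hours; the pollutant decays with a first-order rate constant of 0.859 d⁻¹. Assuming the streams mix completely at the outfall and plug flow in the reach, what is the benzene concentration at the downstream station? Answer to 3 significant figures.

Flow-weighted average: C = (42300·0.5600 + 7290·458.0) / 49590 = 3363000/49590 = 67.81 µg/L.
First-order decay: C = 67.81·exp(−k·t) = 67.81·0.2857 = 19.37 µg/L.

19.4 µg/L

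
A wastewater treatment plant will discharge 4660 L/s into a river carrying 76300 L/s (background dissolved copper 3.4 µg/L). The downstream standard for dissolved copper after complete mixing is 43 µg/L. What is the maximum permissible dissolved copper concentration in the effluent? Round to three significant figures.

At the limit, (Qr·Cr + Qe·Cₑ)/(Qr + Qe) = 43:
Cₑ = (80960·43 − 76300·3.400) / 4660 = 691.4 µg/L.

691 µg/L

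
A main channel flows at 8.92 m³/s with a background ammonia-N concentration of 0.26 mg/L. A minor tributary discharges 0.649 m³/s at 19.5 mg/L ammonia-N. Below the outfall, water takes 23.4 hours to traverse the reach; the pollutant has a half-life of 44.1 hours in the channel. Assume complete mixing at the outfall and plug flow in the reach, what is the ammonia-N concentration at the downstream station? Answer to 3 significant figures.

Mixed concentration C = ΣQC/ΣQ = (8.920·0.2600 + 0.6490·19.50) / 9.569 = 14.97/9.569 = 1.565 mg/L.
Half-life 44.1 h → k = ln 2 / 44.1 = 0.01572 h⁻¹ = 0.3772 d⁻¹.
Applying C = C₀e^(−kt): 1.565 × 0.6923 = 1.083 mg/L.

1.08 mg/L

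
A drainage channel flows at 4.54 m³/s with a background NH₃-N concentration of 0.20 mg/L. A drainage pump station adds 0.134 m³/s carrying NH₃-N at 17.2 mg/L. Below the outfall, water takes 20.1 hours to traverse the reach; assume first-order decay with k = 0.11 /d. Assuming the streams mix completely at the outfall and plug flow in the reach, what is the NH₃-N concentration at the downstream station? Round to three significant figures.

0.627 mg/L

After mixing, C = (4.540·0.2000 + 0.1340·17.20) / 4.674 = 3.213/4.674 = 0.6874 mg/L.
Applying C = C₀e^(−kt): 0.6874 × 0.9120 = 0.6269 mg/L.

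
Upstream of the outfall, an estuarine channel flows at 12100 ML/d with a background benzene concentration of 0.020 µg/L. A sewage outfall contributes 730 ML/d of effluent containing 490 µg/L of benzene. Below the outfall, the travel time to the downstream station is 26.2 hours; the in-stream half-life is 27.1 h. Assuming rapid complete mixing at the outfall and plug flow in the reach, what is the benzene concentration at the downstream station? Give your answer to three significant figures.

After mixing, C = (12100·0.02000 + 730.0·490.0) / 12830 = 357900/12830 = 27.90 µg/L.
Half-life 27.1 h → k = ln 2 / 27.1 = 0.02558 h⁻¹ = 0.6139 d⁻¹.
First-order decay: C = 27.90·exp(−k·t) = 27.90·0.5116 = 14.27 µg/L.

14.3 µg/L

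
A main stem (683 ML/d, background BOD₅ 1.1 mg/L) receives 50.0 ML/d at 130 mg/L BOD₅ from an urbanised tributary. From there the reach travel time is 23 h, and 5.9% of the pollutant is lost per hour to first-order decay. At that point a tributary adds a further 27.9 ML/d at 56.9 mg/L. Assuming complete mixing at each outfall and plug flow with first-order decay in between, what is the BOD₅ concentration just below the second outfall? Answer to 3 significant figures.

4.44 mg/L

Flow-weighted average: C = (683.0·1.100 + 50.00·130.0) / 733.0 = 7251/733.0 = 9.893 mg/L; combined flow 733.0 ML/d.
5.9%/h lost → k = −ln(1 − 0.059) = 0.06081 h⁻¹.
Decay over the reach: 9.893·exp(−kt) = 9.893·0.2469 = 2.443 mg/L.
At the second outfall, C = (733.0·2.443 + 27.90·56.90) / (733.0 + 27.90) = 4.440 mg/L.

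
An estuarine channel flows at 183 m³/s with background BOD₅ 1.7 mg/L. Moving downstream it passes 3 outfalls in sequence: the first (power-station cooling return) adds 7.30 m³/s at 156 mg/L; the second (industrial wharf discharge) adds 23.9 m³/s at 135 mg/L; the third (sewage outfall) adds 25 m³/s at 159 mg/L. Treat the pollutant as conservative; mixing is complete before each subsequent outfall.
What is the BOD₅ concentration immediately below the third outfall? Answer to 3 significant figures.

Outfall 1: combined Q = 190.3 m³/s; C = (183.0·1.700 + 7.300·156.0)/190.3 = 7.619 mg/L.
Outfall 2: combined Q = 214.2 m³/s; C = (190.3·7.619 + 23.90·135.0)/214.2 = 21.83 mg/L.
Outfall 3: combined Q = 239.2 m³/s; C = (214.2·21.83 + 25.00·159.0)/239.2 = 36.17 mg/L.

36.2 mg/L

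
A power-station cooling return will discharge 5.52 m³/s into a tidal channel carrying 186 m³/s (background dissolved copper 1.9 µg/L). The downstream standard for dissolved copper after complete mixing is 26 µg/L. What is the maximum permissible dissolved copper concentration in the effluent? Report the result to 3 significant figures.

838 µg/L

At the limit, (Qr·Cr + Qe·Cₑ)/(Qr + Qe) = 26:
Cₑ = (191.5·26 − 186.0·1.900) / 5.520 = 838.1 µg/L.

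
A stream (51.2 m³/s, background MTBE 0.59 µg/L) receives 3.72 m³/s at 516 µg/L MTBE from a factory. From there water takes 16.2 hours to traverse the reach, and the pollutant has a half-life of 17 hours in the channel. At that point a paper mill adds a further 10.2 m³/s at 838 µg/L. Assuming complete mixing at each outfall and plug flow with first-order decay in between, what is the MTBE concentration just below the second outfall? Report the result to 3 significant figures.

Mixed concentration C = ΣQC/ΣQ = (51.20·0.5900 + 3.720·516.0) / 54.92 = 1950/54.92 = 35.50 µg/L; combined flow 54.92 m³/s.
Half-life 17 h → k = ln 2 / 17 = 0.04077 h⁻¹ = 0.9786 d⁻¹.
After decay, C = 35.50 × e^(−kt) = 35.50 × 0.5166 = 18.34 µg/L.
At the second outfall, C = (54.92·18.34 + 10.20·838.0) / (54.92 + 10.20) = 146.7 µg/L.

147 µg/L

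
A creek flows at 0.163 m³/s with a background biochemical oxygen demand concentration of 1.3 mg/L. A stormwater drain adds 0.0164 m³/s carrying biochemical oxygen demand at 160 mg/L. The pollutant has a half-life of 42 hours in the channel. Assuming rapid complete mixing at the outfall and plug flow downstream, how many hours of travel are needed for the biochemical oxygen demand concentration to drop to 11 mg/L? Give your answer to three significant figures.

Mass balance: C = (0.1630·1.300 + 0.01640·160.0) / 0.1794 = 2.836/0.1794 = 15.81 mg/L.
Half-life 42 h → k = ln 2 / 42 = 0.01650 h⁻¹ = 0.3961 d⁻¹.
15.81·exp(−k·t) = 11 → t = ln(15.81/11)/k = 79100 s = 21.97 h.

22.0 h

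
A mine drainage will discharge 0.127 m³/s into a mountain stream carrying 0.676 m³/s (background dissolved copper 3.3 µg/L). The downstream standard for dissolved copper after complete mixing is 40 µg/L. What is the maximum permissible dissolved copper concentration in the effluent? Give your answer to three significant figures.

At the limit, (Qr·Cr + Qe·Cₑ)/(Qr + Qe) = 40:
Cₑ = (0.8030·40 − 0.6760·3.300) / 0.1270 = 235.3 µg/L.

235 µg/L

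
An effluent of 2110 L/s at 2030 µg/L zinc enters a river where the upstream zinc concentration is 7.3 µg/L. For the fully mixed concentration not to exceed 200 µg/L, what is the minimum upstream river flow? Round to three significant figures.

Set C_mix = 200: (Q·7.300 + 2110·2030) / (Q + 2110) = 200
→ Q = 2110·(2030 − 200)/(200 − 7.300) = 20040 L/s.

20000 L/s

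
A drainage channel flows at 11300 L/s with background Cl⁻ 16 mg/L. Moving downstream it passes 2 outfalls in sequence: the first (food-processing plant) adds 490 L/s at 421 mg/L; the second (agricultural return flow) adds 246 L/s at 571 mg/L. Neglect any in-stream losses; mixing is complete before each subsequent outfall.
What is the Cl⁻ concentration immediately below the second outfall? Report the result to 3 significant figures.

Outfall 1: combined Q = 11790 L/s; C = (11300·16.00 + 490.0·421.0)/11790 = 32.83 mg/L.
Outfall 2: combined Q = 12040 L/s; C = (11790·32.83 + 246.0·571.0)/12040 = 43.83 mg/L.

43.8 mg/L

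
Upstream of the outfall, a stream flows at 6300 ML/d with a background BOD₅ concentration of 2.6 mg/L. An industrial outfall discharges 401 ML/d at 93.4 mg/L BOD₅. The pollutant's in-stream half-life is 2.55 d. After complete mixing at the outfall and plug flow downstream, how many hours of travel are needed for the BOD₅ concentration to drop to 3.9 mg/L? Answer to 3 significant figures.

After mixing, C = (6300·2.600 + 401.0·93.40) / 6701 = 53830/6701 = 8.034 mg/L.
Half-life 2.55 d → k = ln 2 / 2.55 = 0.2718 d⁻¹.
8.034·exp(−k·t) = 3.9 → t = ln(8.034/3.9)/k = 229700 s = 63.81 h.

63.8 h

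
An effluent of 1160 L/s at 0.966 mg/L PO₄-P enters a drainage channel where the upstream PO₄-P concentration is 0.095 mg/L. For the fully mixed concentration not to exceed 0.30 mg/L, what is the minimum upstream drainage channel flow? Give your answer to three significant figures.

3770 L/s

Set C_mix = 0.30: (Q·0.09500 + 1160·0.9660) / (Q + 1160) = 0.30
→ Q = 1160·(0.9660 − 0.30)/(0.30 − 0.09500) = 3769 L/s.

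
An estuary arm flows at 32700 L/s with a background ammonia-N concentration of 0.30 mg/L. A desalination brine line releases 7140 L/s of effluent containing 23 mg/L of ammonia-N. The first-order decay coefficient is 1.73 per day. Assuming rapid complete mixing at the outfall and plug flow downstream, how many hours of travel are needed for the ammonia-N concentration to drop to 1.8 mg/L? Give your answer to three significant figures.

12.3 h

Conservation of mass: C = (32700·0.3000 + 7140·23.00) / 39840 = 174000/39840 = 4.368 mg/L.
4.368·exp(−k·t) = 1.8 → t = ln(4.368/1.8)/k = 44280 s = 12.30 h.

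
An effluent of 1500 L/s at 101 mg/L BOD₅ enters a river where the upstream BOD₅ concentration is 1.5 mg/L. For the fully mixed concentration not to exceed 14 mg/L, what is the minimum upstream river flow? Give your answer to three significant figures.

Set C_mix = 14: (Q·1.500 + 1500·101.0) / (Q + 1500) = 14
→ Q = 1500·(101.0 − 14)/(14 − 1.500) = 10440 L/s.

10400 L/s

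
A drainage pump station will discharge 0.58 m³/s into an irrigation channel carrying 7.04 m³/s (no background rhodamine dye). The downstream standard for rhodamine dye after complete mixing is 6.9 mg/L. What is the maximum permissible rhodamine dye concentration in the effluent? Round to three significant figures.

At the limit, (Qr·Cr + Qe·Cₑ)/(Qr + Qe) = 6.9:
Cₑ = (7.620·6.9 − 7.040·0) / 0.5800 = 90.65 mg/L.

90.7 mg/L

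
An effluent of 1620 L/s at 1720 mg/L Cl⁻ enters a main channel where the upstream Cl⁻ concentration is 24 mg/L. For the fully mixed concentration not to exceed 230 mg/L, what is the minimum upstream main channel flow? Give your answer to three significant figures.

Set C_mix = 230: (Q·24.00 + 1620·1720) / (Q + 1620) = 230
→ Q = 1620·(1720 − 230)/(230 − 24.00) = 11720 L/s.

11700 L/s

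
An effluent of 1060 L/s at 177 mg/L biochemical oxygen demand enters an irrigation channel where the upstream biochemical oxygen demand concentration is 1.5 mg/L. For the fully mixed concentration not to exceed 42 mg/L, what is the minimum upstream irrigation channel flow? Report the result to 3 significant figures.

Set C_mix = 42: (Q·1.500 + 1060·177.0) / (Q + 1060) = 42
→ Q = 1060·(177.0 − 42)/(42 − 1.500) = 3533 L/s.

3530 L/s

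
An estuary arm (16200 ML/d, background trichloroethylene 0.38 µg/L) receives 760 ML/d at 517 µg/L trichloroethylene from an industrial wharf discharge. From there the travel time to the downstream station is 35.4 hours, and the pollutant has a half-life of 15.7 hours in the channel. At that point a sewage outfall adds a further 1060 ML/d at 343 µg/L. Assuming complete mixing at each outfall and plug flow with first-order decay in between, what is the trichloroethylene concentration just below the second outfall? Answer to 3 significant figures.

After mixing, C = (16200·0.3800 + 760.0·517.0) / 16960 = 399100/16960 = 23.53 µg/L; combined flow 16960 ML/d.
Half-life 15.7 h → k = ln 2 / 15.7 = 0.04415 h⁻¹ = 1.060 d⁻¹.
After decay, C = 23.53 × e^(−kt) = 23.53 × 0.2095 = 4.930 µg/L.
Second outfall: C = (16960·4.930 + 1060·343.0)/18020 = 24.82 µg/L.

24.8 µg/L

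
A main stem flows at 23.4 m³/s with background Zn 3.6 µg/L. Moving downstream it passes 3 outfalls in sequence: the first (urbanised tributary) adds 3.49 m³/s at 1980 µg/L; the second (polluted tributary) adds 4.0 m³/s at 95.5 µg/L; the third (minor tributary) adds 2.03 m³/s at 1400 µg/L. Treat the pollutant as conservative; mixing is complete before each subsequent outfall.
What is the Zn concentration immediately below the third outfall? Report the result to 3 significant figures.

Below outfall 1: Q → 26.89 m³/s, C = (23.40·3.600 + 3.490·1980)/26.89 = 260.1 µg/L.
Below outfall 2: Q → 30.89 m³/s, C = (26.89·260.1 + 4.000·95.50)/30.89 = 238.8 µg/L.
Below outfall 3: Q → 32.92 m³/s, C = (30.89·238.8 + 2.030·1400)/32.92 = 310.4 µg/L.

310 µg/L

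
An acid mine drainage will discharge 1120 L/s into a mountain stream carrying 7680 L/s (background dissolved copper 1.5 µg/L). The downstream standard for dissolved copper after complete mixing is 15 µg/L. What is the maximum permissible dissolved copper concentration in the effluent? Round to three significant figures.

At the limit, (Qr·Cr + Qe·Cₑ)/(Qr + Qe) = 15:
Cₑ = (8800·15 − 7680·1.500) / 1120 = 107.6 µg/L.

108 µg/L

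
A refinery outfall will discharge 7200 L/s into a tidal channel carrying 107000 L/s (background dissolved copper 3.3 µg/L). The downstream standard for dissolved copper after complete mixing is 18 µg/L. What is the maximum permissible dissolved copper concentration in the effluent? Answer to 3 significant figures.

At the limit, (Qr·Cr + Qe·Cₑ)/(Qr + Qe) = 18:
Cₑ = (114200·18 − 107000·3.300) / 7200 = 236.5 µg/L.

236 µg/L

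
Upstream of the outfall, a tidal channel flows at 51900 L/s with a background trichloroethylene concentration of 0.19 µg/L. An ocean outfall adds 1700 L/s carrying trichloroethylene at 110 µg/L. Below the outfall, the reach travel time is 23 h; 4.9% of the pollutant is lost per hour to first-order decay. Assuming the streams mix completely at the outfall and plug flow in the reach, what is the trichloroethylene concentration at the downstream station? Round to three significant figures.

After mixing, C = (51900·0.1900 + 1700·110.0) / 53600 = 196900/53600 = 3.673 µg/L.
4.9%/h lost → k = −ln(1 − 0.049) = 0.05024 h⁻¹.
First-order decay: C = 3.673·exp(−k·t) = 3.673·0.3149 = 1.157 µg/L.

1.16 µg/L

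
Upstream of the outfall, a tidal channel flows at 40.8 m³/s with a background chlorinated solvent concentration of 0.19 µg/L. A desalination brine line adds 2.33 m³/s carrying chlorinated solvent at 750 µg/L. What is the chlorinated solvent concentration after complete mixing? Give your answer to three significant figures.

40.7 µg/L

Mass balance: C = (40.80·0.1900 + 2.330·750.0) / 43.13 = 1755/43.13 = 40.70 µg/L.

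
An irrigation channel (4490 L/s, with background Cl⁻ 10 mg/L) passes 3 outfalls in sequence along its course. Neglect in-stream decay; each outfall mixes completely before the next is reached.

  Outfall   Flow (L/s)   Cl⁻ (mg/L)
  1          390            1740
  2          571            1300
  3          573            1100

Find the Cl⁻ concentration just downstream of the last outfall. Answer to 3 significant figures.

Outfall 1: combined Q = 4880 L/s; C = (4490·10.00 + 390.0·1740)/4880 = 148.3 mg/L.
Outfall 2: combined Q = 5451 L/s; C = (4880·148.3 + 571.0·1300)/5451 = 268.9 mg/L.
Outfall 3: combined Q = 6024 L/s; C = (5451·268.9 + 573.0·1100)/6024 = 348.0 mg/L.

348 mg/L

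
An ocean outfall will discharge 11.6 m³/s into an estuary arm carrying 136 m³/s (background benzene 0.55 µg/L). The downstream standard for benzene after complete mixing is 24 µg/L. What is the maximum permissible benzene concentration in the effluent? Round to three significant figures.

At the limit, (Qr·Cr + Qe·Cₑ)/(Qr + Qe) = 24:
Cₑ = (147.6·24 − 136.0·0.5500) / 11.60 = 298.9 µg/L.

299 µg/L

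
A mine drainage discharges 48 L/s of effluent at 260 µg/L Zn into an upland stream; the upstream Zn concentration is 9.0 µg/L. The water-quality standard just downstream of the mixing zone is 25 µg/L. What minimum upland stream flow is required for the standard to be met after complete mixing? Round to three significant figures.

705 L/s

Set C_mix = 25: (Q·9.000 + 48.00·260.0) / (Q + 48.00) = 25
→ Q = 48.00·(260.0 − 25)/(25 − 9.000) = 705.0 L/s.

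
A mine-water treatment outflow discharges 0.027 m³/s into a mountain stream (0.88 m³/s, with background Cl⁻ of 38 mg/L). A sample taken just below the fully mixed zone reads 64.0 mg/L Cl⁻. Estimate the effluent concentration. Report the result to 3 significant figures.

911 mg/L

Mass balance: 0.8800·38.00 + 0.02700·Cₑ = 0.9070·64.00
→ Cₑ = (0.9070·64.00 − 0.8800·38.00) / 0.02700 = 911.4 mg/L.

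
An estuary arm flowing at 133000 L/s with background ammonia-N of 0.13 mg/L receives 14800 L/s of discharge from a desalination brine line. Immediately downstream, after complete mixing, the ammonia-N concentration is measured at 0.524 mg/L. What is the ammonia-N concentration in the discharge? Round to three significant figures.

4.06 mg/L

Mass balance: 133000·0.1300 + 14800·Cₑ = 147800·0.5240
→ Cₑ = (147800·0.5240 − 133000·0.1300) / 14800 = 4.065 mg/L.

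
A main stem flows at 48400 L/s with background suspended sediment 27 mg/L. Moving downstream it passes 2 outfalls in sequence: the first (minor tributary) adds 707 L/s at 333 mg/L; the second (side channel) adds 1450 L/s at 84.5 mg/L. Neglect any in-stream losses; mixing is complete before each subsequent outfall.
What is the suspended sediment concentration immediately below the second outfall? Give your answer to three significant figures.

32.9 mg/L

After outfall 1: Q = 48400 + 707.0 = 49110 L/s; C = (48400·27.00 + 707.0·333.0)/49110 = 31.41 mg/L.
After outfall 2: Q = 49110 + 1450 = 50560 L/s; C = (49110·31.41 + 1450·84.50)/50560 = 32.93 mg/L.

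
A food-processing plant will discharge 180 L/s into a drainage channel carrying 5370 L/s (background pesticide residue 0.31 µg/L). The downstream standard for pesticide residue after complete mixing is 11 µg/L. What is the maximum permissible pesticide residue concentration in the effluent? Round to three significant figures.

330 µg/L

At the limit, (Qr·Cr + Qe·Cₑ)/(Qr + Qe) = 11:
Cₑ = (5550·11 − 5370·0.3100) / 180.0 = 329.9 µg/L.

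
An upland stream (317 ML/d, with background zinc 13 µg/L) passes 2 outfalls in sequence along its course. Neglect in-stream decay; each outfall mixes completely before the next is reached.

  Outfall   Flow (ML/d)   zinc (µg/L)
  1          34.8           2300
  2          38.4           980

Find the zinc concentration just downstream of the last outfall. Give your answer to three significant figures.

312 µg/L

After outfall 1: Q = 317.0 + 34.80 = 351.8 ML/d; C = (317.0·13.00 + 34.80·2300)/351.8 = 239.2 µg/L.
After outfall 2: Q = 351.8 + 38.40 = 390.2 ML/d; C = (351.8·239.2 + 38.40·980.0)/390.2 = 312.1 µg/L.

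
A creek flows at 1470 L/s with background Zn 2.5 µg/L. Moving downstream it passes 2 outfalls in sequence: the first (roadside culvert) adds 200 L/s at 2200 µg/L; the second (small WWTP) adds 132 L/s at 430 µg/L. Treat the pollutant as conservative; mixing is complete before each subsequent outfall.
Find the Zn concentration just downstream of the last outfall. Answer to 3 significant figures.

278 µg/L

After outfall 1: Q = 1470 + 200.0 = 1670 L/s; C = (1470·2.500 + 200.0·2200)/1670 = 265.7 µg/L.
After outfall 2: Q = 1670 + 132.0 = 1802 L/s; C = (1670·265.7 + 132.0·430.0)/1802 = 277.7 µg/L.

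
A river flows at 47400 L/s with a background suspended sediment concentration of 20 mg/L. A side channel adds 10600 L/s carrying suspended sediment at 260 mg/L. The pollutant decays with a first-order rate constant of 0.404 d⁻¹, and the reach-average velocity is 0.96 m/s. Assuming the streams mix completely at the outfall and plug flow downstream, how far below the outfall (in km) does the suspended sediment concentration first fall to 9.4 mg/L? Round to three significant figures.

393 km

Flow-weighted average: C = (47400·20.00 + 10600·260.0) / 58000 = 3704000/58000 = 63.86 mg/L.
Set 63.86·exp(−k·t) = 9.4 → t = ln(63.86/9.4)/k = 409800 s = 113.8 h.
Distance = v·t = 0.96·409800 = 393400 m = 393.4 km.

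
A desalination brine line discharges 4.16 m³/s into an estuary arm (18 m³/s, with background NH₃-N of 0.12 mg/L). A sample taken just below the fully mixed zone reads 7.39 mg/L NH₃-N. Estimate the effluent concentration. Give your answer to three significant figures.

Mass balance: 18.00·0.1200 + 4.160·Cₑ = 22.16·7.390
→ Cₑ = (22.16·7.390 − 18.00·0.1200) / 4.160 = 38.85 mg/L.

38.8 mg/L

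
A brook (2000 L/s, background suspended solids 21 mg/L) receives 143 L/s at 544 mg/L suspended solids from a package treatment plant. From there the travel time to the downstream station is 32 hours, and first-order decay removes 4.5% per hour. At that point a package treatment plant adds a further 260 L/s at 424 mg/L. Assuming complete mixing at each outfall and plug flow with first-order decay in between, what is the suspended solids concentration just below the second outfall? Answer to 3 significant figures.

57.3 mg/L

Conservation of mass: C = (2000·21.00 + 143.0·544.0) / 2143 = 119800/2143 = 55.90 mg/L; combined flow 2143 L/s.
4.5%/h lost → k = −ln(1 − 0.045) = 0.04604 h⁻¹.
Decay over the reach: 55.90·exp(−kt) = 55.90·0.2291 = 12.81 mg/L.
At the second outfall, C = (2143·12.81 + 260.0·424.0) / (2143 + 260.0) = 57.30 mg/L.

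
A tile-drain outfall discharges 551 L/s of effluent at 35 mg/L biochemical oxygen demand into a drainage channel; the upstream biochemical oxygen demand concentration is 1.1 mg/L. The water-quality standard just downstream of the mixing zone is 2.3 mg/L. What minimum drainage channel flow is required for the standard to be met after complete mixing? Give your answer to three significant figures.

Set C_mix = 2.3: (Q·1.100 + 551.0·35.00) / (Q + 551.0) = 2.3
→ Q = 551.0·(35.00 − 2.3)/(2.3 − 1.100) = 15010 L/s.

15000 L/s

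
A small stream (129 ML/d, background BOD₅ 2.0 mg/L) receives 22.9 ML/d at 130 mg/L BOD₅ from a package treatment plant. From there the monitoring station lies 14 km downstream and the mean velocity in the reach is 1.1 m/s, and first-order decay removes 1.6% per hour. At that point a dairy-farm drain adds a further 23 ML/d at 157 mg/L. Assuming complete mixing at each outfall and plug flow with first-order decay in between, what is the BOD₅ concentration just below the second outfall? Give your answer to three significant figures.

Mass balance: C = (129.0·2.000 + 22.90·130.0) / 151.9 = 3235/151.9 = 21.30 mg/L; combined flow 151.9 ML/d.
Travel time t = 14·1000 / 1.1 = 12730 s = 3.535 h.
1.6%/h lost → k = −ln(1 − 0.016) = 0.01613 h⁻¹.
Applying C = C₀e^(−kt): 21.30 × 0.9446 = 20.12 mg/L.
At the second outfall, C = (151.9·20.12 + 23.00·157.0) / (151.9 + 23.00) = 38.12 mg/L.

38.1 mg/L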